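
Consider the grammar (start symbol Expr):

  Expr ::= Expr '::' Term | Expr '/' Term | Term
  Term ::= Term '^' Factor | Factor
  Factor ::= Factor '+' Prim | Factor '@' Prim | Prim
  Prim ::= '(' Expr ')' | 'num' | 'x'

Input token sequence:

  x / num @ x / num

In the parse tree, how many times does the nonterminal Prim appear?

4

[Expr [Expr [Expr [Term [Factor [Prim x]]]] / [Term [Factor [Factor [Prim num]] @ [Prim x]]]] / [Term [Factor [Prim num]]]]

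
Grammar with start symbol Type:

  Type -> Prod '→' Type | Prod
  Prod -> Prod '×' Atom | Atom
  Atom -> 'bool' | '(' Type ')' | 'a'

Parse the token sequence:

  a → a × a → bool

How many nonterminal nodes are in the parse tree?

11

[Type [Prod [Atom a]] → [Type [Prod [Prod [Atom a]] × [Atom a]] → [Type [Prod [Atom bool]]]]]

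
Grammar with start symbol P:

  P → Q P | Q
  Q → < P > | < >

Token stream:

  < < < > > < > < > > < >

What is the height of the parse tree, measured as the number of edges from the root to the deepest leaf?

[P [Q < [P [Q < [P [Q < >]] >] [P [Q < >] [P [Q < >]]]] >] [P [Q < >]]]

6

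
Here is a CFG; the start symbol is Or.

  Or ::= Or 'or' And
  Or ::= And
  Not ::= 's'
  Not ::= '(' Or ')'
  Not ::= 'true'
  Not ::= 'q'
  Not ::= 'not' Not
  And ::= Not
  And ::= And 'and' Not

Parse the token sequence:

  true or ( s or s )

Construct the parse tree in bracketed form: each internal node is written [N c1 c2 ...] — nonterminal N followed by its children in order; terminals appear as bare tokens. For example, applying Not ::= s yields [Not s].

[Or [Or [And [Not true]]] or [And [Not ( [Or [Or [And [Not s]]] or [And [Not s]]] )]]]

Or
Or or And
And or And
Not or And
true or And
true or Not
true or ( Or )
true or ( Or or And )
true or ( And or And )
true or ( Not or And )
true or ( s or And )
true or ( s or Not )
true or ( s or s )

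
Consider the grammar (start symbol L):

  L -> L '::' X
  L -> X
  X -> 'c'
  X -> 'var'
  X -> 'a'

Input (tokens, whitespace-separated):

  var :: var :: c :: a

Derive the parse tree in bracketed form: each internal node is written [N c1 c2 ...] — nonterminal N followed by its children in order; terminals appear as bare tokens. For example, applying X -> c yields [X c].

[L [L [L [L [X var]] :: [X var]] :: [X c]] :: [X a]]

L
L :: X
L :: X :: X
L :: X :: X :: X
X :: X :: X :: X
var :: X :: X :: X
var :: var :: X :: X
var :: var :: c :: X
var :: var :: c :: a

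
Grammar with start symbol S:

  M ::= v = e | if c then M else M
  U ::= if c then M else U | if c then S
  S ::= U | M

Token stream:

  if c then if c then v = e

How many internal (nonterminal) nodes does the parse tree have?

6

[S [U if c then [S [U if c then [S [M v = e]]]]]]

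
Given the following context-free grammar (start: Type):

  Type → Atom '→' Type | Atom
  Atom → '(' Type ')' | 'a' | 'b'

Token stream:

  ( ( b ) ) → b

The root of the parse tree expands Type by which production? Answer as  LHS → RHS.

Type → Atom '→' Type

[Type [Atom ( [Type [Atom ( [Type [Atom b]] )]] )] → [Type [Atom b]]]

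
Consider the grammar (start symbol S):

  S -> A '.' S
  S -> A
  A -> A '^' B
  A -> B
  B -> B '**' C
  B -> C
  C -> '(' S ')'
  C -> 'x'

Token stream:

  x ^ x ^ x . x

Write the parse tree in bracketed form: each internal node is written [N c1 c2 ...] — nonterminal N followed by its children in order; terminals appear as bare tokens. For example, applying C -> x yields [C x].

[S [A [A [A [B [C x]]] ^ [B [C x]]] ^ [B [C x]]] . [S [A [B [C x]]]]]

S
A . S
A ^ B . S
A ^ B ^ B . S
B ^ B ^ B . S
C ^ B ^ B . S
x ^ B ^ B . S
x ^ C ^ B . S
x ^ x ^ B . S
x ^ x ^ C . S
x ^ x ^ x . S
x ^ x ^ x . A
x ^ x ^ x . B
x ^ x ^ x . C
x ^ x ^ x . x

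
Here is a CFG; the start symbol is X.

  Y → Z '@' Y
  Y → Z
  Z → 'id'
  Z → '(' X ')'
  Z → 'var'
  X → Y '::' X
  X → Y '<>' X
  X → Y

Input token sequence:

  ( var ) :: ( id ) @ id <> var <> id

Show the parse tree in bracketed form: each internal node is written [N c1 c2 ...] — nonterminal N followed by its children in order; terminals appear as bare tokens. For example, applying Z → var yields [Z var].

[X [Y [Z ( [X [Y [Z var]]] )]] :: [X [Y [Z ( [X [Y [Z id]]] )] @ [Y [Z id]]] <> [X [Y [Z var]] <> [X [Y [Z id]]]]]]

X
Y :: X
Z :: X
( X ) :: X
( Y ) :: X
( Z ) :: X
( var ) :: X
( var ) :: Y <> X
( var ) :: Z @ Y <> X
( var ) :: ( X ) @ Y <> X
( var ) :: ( Y ) @ Y <> X
( var ) :: ( Z ) @ Y <> X
( var ) :: ( id ) @ Y <> X
( var ) :: ( id ) @ Z <> X
( var ) :: ( id ) @ id <> X
( var ) :: ( id ) @ id <> Y <> X
( var ) :: ( id ) @ id <> Z <> X
( var ) :: ( id ) @ id <> var <> X
( var ) :: ( id ) @ id <> var <> Y
( var ) :: ( id ) @ id <> var <> Z
( var ) :: ( id ) @ id <> var <> id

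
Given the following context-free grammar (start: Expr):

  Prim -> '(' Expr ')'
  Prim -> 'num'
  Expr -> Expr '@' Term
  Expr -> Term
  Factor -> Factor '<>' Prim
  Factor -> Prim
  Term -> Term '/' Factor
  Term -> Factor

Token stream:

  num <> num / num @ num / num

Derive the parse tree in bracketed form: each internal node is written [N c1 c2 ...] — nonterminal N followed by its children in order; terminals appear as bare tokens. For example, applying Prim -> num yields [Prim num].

[Expr [Expr [Term [Term [Factor [Factor [Prim num]] <> [Prim num]]] / [Factor [Prim num]]]] @ [Term [Term [Factor [Prim num]]] / [Factor [Prim num]]]]

Expr
Expr @ Term
Term @ Term
Term / Factor @ Term
Factor / Factor @ Term
Factor <> Prim / Factor @ Term
Prim <> Prim / Factor @ Term
num <> Prim / Factor @ Term
num <> num / Factor @ Term
num <> num / Prim @ Term
num <> num / num @ Term
num <> num / num @ Term / Factor
num <> num / num @ Factor / Factor
num <> num / num @ Prim / Factor
num <> num / num @ num / Factor
num <> num / num @ num / Prim
num <> num / num @ num / num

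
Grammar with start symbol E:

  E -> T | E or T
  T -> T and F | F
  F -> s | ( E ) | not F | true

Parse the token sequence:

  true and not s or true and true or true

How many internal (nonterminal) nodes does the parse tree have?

[E [E [E [T [T [F true]] and [F not [F s]]]] or [T [T [F true]] and [F true]]] or [T [F true]]]

14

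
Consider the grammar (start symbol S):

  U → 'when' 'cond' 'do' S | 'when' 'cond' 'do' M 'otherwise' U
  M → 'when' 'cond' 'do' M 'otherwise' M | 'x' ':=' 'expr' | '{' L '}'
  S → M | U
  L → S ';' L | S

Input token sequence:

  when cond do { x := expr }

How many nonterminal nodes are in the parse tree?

7

[S [U when cond do [S [M { [L [S [M x := expr]]] }]]]]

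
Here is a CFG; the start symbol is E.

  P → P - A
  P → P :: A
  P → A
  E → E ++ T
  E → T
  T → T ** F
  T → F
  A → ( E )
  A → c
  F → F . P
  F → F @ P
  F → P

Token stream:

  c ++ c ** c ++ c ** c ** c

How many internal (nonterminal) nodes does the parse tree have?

[E [E [E [T [F [P [A c]]]]] ++ [T [T [F [P [A c]]]] ** [F [P [A c]]]]] ++ [T [T [T [F [P [A c]]]] ** [F [P [A c]]]] ** [F [P [A c]]]]]

27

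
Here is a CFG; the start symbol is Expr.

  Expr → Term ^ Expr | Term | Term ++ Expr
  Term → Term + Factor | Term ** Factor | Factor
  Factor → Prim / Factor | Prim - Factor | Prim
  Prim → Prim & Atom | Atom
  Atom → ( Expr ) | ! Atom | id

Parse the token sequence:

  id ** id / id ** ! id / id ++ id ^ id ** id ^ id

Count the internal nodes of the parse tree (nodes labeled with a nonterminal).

[Expr [Term [Term [Term [Factor [Prim [Atom id]]]] ** [Factor [Prim [Atom id]] / [Factor [Prim [Atom id]]]]] ** [Factor [Prim [Atom ! [Atom id]]] / [Factor [Prim [Atom id]]]]] ++ [Expr [Term [Factor [Prim [Atom id]]]] ^ [Expr [Term [Term [Factor [Prim [Atom id]]]] ** [Factor [Prim [Atom id]]]] ^ [Expr [Term [Factor [Prim [Atom id]]]]]]]]

39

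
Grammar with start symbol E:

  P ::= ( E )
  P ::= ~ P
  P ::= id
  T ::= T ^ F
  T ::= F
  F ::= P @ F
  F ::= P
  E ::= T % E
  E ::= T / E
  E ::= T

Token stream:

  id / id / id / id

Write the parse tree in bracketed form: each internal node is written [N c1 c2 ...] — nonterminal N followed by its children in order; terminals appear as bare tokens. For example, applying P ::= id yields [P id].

[E [T [F [P id]]] / [E [T [F [P id]]] / [E [T [F [P id]]] / [E [T [F [P id]]]]]]]

E
T / E
F / E
P / E
id / E
id / T / E
id / F / E
id / P / E
id / id / E
id / id / T / E
id / id / F / E
id / id / P / E
id / id / id / E
id / id / id / T
id / id / id / F
id / id / id / P
id / id / id / id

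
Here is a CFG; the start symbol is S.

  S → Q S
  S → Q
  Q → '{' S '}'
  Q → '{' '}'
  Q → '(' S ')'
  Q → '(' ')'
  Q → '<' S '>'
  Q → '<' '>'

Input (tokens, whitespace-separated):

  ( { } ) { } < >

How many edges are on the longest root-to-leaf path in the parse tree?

4

[S [Q ( [S [Q { }]] )] [S [Q { }] [S [Q < >]]]]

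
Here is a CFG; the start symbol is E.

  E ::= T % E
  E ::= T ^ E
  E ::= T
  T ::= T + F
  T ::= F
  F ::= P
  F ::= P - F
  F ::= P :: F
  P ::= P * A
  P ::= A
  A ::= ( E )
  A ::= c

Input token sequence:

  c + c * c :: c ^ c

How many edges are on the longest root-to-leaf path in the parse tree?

[E [T [T [F [P [A c]]]] + [F [P [P [A c]] * [A c]] :: [F [P [A c]]]]] ^ [E [T [F [P [A c]]]]]]

6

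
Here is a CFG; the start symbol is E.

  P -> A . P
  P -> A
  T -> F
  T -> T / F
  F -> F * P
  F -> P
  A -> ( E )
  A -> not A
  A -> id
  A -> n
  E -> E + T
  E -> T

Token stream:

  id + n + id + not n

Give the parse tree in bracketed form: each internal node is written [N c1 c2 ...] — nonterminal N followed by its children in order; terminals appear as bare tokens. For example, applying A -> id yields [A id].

[E [E [E [E [T [F [P [A id]]]]] + [T [F [P [A n]]]]] + [T [F [P [A id]]]]] + [T [F [P [A not [A n]]]]]]

E
E + T
E + T + T
E + T + T + T
T + T + T + T
F + T + T + T
P + T + T + T
A + T + T + T
id + T + T + T
id + F + T + T
id + P + T + T
id + A + T + T
id + n + T + T
id + n + F + T
id + n + P + T
id + n + A + T
id + n + id + T
id + n + id + F
id + n + id + P
id + n + id + A
id + n + id + not A
id + n + id + not n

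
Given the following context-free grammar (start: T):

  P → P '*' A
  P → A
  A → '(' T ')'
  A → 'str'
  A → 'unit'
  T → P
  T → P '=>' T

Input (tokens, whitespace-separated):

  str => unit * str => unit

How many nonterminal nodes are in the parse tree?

11

[T [P [A str]] => [T [P [P [A unit]] * [A str]] => [T [P [A unit]]]]]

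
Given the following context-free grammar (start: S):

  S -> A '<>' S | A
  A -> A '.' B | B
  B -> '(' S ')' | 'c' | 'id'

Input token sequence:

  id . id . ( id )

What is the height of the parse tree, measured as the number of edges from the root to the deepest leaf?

[S [A [A [A [B id]] . [B id]] . [B ( [S [A [B id]]] )]]]

6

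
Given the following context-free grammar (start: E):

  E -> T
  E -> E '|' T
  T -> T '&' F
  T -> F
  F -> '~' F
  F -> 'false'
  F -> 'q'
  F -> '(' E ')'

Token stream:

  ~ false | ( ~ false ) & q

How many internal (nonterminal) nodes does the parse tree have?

13

[E [E [T [F ~ [F false]]]] | [T [T [F ( [E [T [F ~ [F false]]]] )]] & [F q]]]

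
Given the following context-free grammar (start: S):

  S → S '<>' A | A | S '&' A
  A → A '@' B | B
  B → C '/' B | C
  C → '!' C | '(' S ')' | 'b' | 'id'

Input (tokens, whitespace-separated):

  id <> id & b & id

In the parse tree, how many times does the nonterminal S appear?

[S [S [S [S [A [B [C id]]]] <> [A [B [C id]]]] & [A [B [C b]]]] & [A [B [C id]]]]

4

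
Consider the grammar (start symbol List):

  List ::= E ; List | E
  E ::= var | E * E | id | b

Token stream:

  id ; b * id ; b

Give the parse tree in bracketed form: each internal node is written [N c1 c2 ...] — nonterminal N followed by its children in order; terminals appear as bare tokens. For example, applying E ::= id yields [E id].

List
E ; List
id ; List
id ; E ; List
id ; E * E ; List
id ; b * E ; List
id ; b * id ; List
id ; b * id ; E
id ; b * id ; b

[List [E id] ; [List [E [E b] * [E id]] ; [List [E b]]]]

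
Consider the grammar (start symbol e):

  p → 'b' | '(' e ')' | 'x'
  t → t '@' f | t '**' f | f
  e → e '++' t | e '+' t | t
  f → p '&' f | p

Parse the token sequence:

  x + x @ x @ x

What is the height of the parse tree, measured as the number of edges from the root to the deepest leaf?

6

[e [e [t [f [p x]]]] + [t [t [t [f [p x]]] @ [f [p x]]] @ [f [p x]]]]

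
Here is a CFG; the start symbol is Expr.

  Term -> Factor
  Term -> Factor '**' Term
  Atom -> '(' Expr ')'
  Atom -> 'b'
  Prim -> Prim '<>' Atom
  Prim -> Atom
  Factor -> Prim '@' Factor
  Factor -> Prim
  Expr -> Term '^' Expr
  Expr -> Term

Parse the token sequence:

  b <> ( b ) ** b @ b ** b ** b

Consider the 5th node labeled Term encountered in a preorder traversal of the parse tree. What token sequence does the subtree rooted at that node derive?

b

[Expr [Term [Factor [Prim [Prim [Atom b]] <> [Atom ( [Expr [Term [Factor [Prim [Atom b]]]]] )]]] ** [Term [Factor [Prim [Atom b]] @ [Factor [Prim [Atom b]]]] ** [Term [Factor [Prim [Atom b]]] ** [Term [Factor [Prim [Atom b]]]]]]]]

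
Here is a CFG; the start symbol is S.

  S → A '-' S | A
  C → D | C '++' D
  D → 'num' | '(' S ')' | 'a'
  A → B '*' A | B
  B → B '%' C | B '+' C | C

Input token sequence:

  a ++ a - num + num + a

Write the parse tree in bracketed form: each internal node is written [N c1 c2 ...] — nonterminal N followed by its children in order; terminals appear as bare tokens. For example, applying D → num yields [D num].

[S [A [B [C [C [D a]] ++ [D a]]]] - [S [A [B [B [B [C [D num]]] + [C [D num]]] + [C [D a]]]]]]

S
A - S
B - S
C - S
C ++ D - S
D ++ D - S
a ++ D - S
a ++ a - S
a ++ a - A
a ++ a - B
a ++ a - B + C
a ++ a - B + C + C
a ++ a - C + C + C
a ++ a - D + C + C
a ++ a - num + C + C
a ++ a - num + D + C
a ++ a - num + num + C
a ++ a - num + num + D
a ++ a - num + num + a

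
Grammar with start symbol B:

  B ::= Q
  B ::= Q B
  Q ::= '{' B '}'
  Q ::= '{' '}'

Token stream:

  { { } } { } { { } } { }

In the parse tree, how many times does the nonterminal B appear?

[B [Q { [B [Q { }]] }] [B [Q { }] [B [Q { [B [Q { }]] }] [B [Q { }]]]]]

6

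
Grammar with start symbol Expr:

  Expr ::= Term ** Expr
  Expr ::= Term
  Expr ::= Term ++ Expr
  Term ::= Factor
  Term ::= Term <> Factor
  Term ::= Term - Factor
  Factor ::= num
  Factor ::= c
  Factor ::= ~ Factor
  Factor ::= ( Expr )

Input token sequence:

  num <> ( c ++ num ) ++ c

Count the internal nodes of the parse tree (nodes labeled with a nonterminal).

[Expr [Term [Term [Factor num]] <> [Factor ( [Expr [Term [Factor c]] ++ [Expr [Term [Factor num]]]] )]] ++ [Expr [Term [Factor c]]]]

14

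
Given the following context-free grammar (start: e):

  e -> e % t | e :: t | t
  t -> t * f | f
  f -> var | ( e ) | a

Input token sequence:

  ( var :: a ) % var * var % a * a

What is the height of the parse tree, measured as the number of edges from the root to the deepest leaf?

[e [e [e [t [f ( [e [e [t [f var]]] :: [t [f a]]] )]]] % [t [t [f var]] * [f var]]] % [t [t [f a]] * [f a]]]

9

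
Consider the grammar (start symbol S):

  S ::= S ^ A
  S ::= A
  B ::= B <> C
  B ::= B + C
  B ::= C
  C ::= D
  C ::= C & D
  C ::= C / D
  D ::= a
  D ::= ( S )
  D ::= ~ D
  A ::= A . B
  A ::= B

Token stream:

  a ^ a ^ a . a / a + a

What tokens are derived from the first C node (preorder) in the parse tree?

a

[S [S [S [A [B [C [D a]]]]] ^ [A [B [C [D a]]]]] ^ [A [A [B [C [D a]]]] . [B [B [C [C [D a]] / [D a]]] + [C [D a]]]]]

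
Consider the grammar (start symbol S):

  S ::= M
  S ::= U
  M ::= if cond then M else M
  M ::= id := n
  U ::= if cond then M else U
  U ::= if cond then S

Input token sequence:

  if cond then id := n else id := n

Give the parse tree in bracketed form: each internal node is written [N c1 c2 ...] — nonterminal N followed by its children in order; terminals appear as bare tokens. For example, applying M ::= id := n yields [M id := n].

[S [M if cond then [M id := n] else [M id := n]]]

S
M
if cond then M else M
if cond then id := n else M
if cond then id := n else id := n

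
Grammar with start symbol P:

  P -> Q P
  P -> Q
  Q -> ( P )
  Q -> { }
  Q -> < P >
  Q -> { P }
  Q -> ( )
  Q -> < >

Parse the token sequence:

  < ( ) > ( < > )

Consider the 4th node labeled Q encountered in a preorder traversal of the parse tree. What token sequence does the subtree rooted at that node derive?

< >

[P [Q < [P [Q ( )]] >] [P [Q ( [P [Q < >]] )]]]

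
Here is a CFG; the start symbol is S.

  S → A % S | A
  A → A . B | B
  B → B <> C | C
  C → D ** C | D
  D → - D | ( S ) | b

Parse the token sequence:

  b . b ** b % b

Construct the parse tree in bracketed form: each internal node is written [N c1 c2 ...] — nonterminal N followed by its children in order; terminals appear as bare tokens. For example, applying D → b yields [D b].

[S [A [A [B [C [D b]]]] . [B [C [D b] ** [C [D b]]]]] % [S [A [B [C [D b]]]]]]

S
A % S
A . B % S
B . B % S
C . B % S
D . B % S
b . B % S
b . C % S
b . D ** C % S
b . b ** C % S
b . b ** D % S
b . b ** b % S
b . b ** b % A
b . b ** b % B
b . b ** b % C
b . b ** b % D
b . b ** b % b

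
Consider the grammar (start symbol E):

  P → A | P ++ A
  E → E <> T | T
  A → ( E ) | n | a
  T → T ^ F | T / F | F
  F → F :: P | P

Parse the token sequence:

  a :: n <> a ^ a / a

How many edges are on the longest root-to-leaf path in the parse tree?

[E [E [T [F [F [P [A a]]] :: [P [A n]]]]] <> [T [T [T [F [P [A a]]]] ^ [F [P [A a]]]] / [F [P [A a]]]]]

7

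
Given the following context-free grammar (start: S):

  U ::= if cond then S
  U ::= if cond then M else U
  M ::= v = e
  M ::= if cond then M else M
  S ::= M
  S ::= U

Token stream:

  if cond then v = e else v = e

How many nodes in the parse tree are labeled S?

[S [M if cond then [M v = e] else [M v = e]]]

1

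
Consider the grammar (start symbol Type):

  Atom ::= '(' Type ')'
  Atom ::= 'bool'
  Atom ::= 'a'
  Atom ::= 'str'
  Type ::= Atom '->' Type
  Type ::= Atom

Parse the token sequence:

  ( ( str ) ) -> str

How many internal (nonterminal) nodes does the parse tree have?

[Type [Atom ( [Type [Atom ( [Type [Atom str]] )]] )] -> [Type [Atom str]]]

8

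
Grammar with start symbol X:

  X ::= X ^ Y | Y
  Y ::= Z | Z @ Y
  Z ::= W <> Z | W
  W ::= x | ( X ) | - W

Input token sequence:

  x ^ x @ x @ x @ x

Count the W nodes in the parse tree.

5

[X [X [Y [Z [W x]]]] ^ [Y [Z [W x]] @ [Y [Z [W x]] @ [Y [Z [W x]] @ [Y [Z [W x]]]]]]]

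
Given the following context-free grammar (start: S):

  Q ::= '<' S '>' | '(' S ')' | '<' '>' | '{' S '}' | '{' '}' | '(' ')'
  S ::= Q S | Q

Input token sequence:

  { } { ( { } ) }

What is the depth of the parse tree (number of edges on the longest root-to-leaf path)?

[S [Q { }] [S [Q { [S [Q ( [S [Q { }]] )]] }]]]

7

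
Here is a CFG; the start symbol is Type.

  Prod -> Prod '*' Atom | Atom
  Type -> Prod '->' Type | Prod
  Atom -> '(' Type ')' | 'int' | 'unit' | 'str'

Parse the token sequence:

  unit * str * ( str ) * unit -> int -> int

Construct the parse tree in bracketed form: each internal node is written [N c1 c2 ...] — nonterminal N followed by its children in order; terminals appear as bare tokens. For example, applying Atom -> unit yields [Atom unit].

Type
Prod -> Type
Prod * Atom -> Type
Prod * Atom * Atom -> Type
Prod * Atom * Atom * Atom -> Type
Atom * Atom * Atom * Atom -> Type
unit * Atom * Atom * Atom -> Type
unit * str * Atom * Atom -> Type
unit * str * ( Type ) * Atom -> Type
unit * str * ( Prod ) * Atom -> Type
unit * str * ( Atom ) * Atom -> Type
unit * str * ( str ) * Atom -> Type
unit * str * ( str ) * unit -> Type
unit * str * ( str ) * unit -> Prod -> Type
unit * str * ( str ) * unit -> Atom -> Type
unit * str * ( str ) * unit -> int -> Type
unit * str * ( str ) * unit -> int -> Prod
unit * str * ( str ) * unit -> int -> Atom
unit * str * ( str ) * unit -> int -> int

[Type [Prod [Prod [Prod [Prod [Atom unit]] * [Atom str]] * [Atom ( [Type [Prod [Atom str]]] )]] * [Atom unit]] -> [Type [Prod [Atom int]] -> [Type [Prod [Atom int]]]]]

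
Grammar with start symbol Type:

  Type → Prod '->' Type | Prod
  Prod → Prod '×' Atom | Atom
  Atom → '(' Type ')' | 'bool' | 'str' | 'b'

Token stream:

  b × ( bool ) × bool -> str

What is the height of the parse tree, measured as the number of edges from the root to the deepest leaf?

7

[Type [Prod [Prod [Prod [Atom b]] × [Atom ( [Type [Prod [Atom bool]]] )]] × [Atom bool]] -> [Type [Prod [Atom str]]]]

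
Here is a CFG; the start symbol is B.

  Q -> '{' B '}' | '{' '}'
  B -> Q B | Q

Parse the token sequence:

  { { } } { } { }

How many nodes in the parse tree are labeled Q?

4

[B [Q { [B [Q { }]] }] [B [Q { }] [B [Q { }]]]]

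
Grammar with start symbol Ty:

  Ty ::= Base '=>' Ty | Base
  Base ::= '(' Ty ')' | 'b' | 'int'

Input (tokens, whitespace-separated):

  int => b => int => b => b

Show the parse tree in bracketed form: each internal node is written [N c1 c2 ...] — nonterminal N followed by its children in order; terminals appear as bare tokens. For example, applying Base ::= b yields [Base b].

[Ty [Base int] => [Ty [Base b] => [Ty [Base int] => [Ty [Base b] => [Ty [Base b]]]]]]

Ty
Base => Ty
int => Ty
int => Base => Ty
int => b => Ty
int => b => Base => Ty
int => b => int => Ty
int => b => int => Base => Ty
int => b => int => b => Ty
int => b => int => b => Base
int => b => int => b => b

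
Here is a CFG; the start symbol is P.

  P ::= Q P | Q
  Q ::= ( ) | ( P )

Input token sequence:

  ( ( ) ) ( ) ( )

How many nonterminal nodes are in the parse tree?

[P [Q ( [P [Q ( )]] )] [P [Q ( )] [P [Q ( )]]]]

8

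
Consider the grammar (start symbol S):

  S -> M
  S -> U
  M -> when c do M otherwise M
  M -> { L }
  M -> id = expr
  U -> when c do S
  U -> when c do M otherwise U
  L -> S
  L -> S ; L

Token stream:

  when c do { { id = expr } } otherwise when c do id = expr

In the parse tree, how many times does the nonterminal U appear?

2

[S [U when c do [M { [L [S [M { [L [S [M id = expr]]] }]]] }] otherwise [U when c do [S [M id = expr]]]]]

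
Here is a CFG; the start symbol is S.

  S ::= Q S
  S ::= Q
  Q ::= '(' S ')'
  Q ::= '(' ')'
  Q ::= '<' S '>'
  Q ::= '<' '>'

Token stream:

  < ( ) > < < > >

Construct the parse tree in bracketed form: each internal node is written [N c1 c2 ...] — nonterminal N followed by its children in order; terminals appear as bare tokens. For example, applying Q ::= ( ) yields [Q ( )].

S
Q S
< S > S
< Q > S
< ( ) > S
< ( ) > Q
< ( ) > < S >
< ( ) > < Q >
< ( ) > < < > >

[S [Q < [S [Q ( )]] >] [S [Q < [S [Q < >]] >]]]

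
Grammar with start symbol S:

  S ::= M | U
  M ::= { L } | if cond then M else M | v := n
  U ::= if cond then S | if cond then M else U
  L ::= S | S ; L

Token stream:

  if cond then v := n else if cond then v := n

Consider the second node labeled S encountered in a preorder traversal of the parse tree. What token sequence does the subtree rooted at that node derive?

v := n

[S [U if cond then [M v := n] else [U if cond then [S [M v := n]]]]]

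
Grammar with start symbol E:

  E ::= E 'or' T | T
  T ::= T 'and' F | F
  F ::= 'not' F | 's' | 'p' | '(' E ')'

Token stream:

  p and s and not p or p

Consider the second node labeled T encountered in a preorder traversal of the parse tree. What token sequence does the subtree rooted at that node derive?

p and s

[E [E [T [T [T [F p]] and [F s]] and [F not [F p]]]] or [T [F p]]]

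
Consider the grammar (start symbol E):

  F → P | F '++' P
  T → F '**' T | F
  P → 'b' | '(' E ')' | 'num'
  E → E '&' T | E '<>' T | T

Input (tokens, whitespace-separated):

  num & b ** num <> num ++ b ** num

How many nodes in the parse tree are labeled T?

5

[E [E [E [T [F [P num]]]] & [T [F [P b]] ** [T [F [P num]]]]] <> [T [F [F [P num]] ++ [P b]] ** [T [F [P num]]]]]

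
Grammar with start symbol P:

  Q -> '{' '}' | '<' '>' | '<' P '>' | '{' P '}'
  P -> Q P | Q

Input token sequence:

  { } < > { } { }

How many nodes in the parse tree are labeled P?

[P [Q { }] [P [Q < >] [P [Q { }] [P [Q { }]]]]]

4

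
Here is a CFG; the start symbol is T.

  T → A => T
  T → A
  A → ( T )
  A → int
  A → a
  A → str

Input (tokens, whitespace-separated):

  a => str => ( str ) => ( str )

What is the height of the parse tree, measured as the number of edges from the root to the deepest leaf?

[T [A a] => [T [A str] => [T [A ( [T [A str]] )] => [T [A ( [T [A str]] )]]]]]

7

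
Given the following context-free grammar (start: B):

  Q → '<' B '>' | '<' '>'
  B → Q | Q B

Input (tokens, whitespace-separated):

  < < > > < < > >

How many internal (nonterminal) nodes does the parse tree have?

[B [Q < [B [Q < >]] >] [B [Q < [B [Q < >]] >]]]

8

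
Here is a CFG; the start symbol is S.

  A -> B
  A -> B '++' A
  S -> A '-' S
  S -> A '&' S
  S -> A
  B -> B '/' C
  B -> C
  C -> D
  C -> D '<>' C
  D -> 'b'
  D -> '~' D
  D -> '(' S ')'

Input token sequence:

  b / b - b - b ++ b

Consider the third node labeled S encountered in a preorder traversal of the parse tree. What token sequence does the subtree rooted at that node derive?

b ++ b

[S [A [B [B [C [D b]]] / [C [D b]]]] - [S [A [B [C [D b]]]] - [S [A [B [C [D b]]] ++ [A [B [C [D b]]]]]]]]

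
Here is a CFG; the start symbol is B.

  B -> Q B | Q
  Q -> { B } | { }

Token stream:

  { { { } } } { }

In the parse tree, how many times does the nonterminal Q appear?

4

[B [Q { [B [Q { [B [Q { }]] }]] }] [B [Q { }]]]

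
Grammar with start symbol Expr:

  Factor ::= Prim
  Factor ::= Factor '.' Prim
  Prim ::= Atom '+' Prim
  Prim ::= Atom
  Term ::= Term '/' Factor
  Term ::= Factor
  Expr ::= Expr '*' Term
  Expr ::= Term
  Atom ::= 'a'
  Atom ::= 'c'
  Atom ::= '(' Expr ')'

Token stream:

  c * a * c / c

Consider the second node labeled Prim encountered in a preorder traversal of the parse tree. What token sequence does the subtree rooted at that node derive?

[Expr [Expr [Expr [Term [Factor [Prim [Atom c]]]]] * [Term [Factor [Prim [Atom a]]]]] * [Term [Term [Factor [Prim [Atom c]]]] / [Factor [Prim [Atom c]]]]]

a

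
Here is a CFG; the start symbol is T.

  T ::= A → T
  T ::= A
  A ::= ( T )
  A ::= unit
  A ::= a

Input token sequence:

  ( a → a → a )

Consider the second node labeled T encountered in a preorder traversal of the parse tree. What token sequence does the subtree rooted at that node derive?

[T [A ( [T [A a] → [T [A a] → [T [A a]]]] )]]

a → a → a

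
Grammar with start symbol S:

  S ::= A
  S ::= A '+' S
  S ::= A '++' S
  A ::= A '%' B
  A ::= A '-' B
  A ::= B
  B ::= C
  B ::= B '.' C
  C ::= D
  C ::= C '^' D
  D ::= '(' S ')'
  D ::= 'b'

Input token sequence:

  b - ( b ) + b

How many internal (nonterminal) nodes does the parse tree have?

19

[S [A [A [B [C [D b]]]] - [B [C [D ( [S [A [B [C [D b]]]]] )]]]] + [S [A [B [C [D b]]]]]]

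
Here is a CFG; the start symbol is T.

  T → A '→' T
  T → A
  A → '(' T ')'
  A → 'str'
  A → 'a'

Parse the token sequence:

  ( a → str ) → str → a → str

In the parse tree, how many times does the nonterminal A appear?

6

[T [A ( [T [A a] → [T [A str]]] )] → [T [A str] → [T [A a] → [T [A str]]]]]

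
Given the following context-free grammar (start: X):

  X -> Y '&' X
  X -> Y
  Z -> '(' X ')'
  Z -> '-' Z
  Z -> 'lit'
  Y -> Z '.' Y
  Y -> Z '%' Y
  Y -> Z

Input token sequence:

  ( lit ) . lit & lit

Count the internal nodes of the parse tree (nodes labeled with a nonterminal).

11

[X [Y [Z ( [X [Y [Z lit]]] )] . [Y [Z lit]]] & [X [Y [Z lit]]]]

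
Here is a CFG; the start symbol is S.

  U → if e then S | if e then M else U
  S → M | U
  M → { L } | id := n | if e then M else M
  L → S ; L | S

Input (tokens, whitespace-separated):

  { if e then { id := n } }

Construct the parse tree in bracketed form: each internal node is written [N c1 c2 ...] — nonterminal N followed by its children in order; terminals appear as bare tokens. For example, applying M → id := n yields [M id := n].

S
M
{ L }
{ S }
{ U }
{ if e then S }
{ if e then M }
{ if e then { L } }
{ if e then { S } }
{ if e then { M } }
{ if e then { id := n } }

[S [M { [L [S [U if e then [S [M { [L [S [M id := n]]] }]]]]] }]]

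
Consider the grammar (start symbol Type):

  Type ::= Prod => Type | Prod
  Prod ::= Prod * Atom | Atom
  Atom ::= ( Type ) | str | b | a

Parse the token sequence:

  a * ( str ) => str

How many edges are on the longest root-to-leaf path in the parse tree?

6

[Type [Prod [Prod [Atom a]] * [Atom ( [Type [Prod [Atom str]]] )]] => [Type [Prod [Atom str]]]]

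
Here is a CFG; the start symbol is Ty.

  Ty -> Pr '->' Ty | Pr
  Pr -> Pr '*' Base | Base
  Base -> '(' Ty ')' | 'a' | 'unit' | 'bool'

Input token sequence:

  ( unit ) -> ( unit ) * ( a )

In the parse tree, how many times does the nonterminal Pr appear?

6

[Ty [Pr [Base ( [Ty [Pr [Base unit]]] )]] -> [Ty [Pr [Pr [Base ( [Ty [Pr [Base unit]]] )]] * [Base ( [Ty [Pr [Base a]]] )]]]]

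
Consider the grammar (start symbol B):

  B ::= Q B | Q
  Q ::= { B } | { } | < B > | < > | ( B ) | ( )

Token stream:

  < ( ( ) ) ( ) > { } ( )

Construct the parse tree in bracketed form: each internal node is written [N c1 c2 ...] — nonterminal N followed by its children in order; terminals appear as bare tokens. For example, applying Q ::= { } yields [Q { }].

B
Q B
< B > B
< Q B > B
< ( B ) B > B
< ( Q ) B > B
< ( ( ) ) B > B
< ( ( ) ) Q > B
< ( ( ) ) ( ) > B
< ( ( ) ) ( ) > Q B
< ( ( ) ) ( ) > { } B
< ( ( ) ) ( ) > { } Q
< ( ( ) ) ( ) > { } ( )

[B [Q < [B [Q ( [B [Q ( )]] )] [B [Q ( )]]] >] [B [Q { }] [B [Q ( )]]]]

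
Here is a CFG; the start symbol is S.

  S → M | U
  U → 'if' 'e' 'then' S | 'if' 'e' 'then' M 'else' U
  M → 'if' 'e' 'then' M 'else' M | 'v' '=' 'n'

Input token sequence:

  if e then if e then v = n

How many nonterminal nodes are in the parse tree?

6

[S [U if e then [S [U if e then [S [M v = n]]]]]]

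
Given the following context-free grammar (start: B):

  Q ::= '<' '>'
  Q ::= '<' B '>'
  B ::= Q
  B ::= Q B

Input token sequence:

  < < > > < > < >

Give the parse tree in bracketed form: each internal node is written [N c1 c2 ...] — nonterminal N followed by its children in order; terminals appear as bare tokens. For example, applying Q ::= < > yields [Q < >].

[B [Q < [B [Q < >]] >] [B [Q < >] [B [Q < >]]]]

B
Q B
< B > B
< Q > B
< < > > B
< < > > Q B
< < > > < > B
< < > > < > Q
< < > > < > < >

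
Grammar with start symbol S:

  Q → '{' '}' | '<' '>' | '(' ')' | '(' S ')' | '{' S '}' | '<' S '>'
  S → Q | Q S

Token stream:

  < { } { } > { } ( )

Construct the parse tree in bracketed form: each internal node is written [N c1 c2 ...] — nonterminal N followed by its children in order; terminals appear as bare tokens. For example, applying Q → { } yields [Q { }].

S
Q S
< S > S
< Q S > S
< { } S > S
< { } Q > S
< { } { } > S
< { } { } > Q S
< { } { } > { } S
< { } { } > { } Q
< { } { } > { } ( )

[S [Q < [S [Q { }] [S [Q { }]]] >] [S [Q { }] [S [Q ( )]]]]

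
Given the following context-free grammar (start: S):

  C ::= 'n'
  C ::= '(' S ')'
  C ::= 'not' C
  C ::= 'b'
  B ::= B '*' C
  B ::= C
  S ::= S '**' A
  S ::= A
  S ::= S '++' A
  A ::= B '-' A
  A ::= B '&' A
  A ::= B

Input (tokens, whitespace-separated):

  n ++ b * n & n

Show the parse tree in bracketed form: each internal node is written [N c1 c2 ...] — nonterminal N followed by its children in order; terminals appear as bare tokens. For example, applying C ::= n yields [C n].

S
S ++ A
A ++ A
B ++ A
C ++ A
n ++ A
n ++ B & A
n ++ B * C & A
n ++ C * C & A
n ++ b * C & A
n ++ b * n & A
n ++ b * n & B
n ++ b * n & C
n ++ b * n & n

[S [S [A [B [C n]]]] ++ [A [B [B [C b]] * [C n]] & [A [B [C n]]]]]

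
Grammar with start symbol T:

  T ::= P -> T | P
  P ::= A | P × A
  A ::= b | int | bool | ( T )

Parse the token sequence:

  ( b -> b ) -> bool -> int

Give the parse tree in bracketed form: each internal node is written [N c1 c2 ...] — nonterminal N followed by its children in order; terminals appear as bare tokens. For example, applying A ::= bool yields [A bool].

[T [P [A ( [T [P [A b]] -> [T [P [A b]]]] )]] -> [T [P [A bool]] -> [T [P [A int]]]]]

T
P -> T
A -> T
( T ) -> T
( P -> T ) -> T
( A -> T ) -> T
( b -> T ) -> T
( b -> P ) -> T
( b -> A ) -> T
( b -> b ) -> T
( b -> b ) -> P -> T
( b -> b ) -> A -> T
( b -> b ) -> bool -> T
( b -> b ) -> bool -> P
( b -> b ) -> bool -> A
( b -> b ) -> bool -> int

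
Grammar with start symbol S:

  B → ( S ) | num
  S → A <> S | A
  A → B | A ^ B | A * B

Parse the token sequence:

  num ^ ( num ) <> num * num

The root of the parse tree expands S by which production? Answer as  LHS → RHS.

[S [A [A [B num]] ^ [B ( [S [A [B num]]] )]] <> [S [A [A [B num]] * [B num]]]]

S → A <> S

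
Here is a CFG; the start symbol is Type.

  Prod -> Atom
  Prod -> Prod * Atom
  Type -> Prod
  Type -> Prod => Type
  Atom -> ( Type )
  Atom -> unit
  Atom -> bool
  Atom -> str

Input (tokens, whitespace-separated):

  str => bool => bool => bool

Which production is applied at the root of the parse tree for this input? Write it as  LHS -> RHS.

Type -> Prod => Type

[Type [Prod [Atom str]] => [Type [Prod [Atom bool]] => [Type [Prod [Atom bool]] => [Type [Prod [Atom bool]]]]]]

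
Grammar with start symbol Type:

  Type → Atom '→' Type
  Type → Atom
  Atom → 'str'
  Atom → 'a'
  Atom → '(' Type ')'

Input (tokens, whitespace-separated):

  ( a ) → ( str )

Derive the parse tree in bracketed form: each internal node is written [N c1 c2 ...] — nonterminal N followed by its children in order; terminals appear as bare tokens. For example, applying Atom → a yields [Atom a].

Type
Atom → Type
( Type ) → Type
( Atom ) → Type
( a ) → Type
( a ) → Atom
( a ) → ( Type )
( a ) → ( Atom )
( a ) → ( str )

[Type [Atom ( [Type [Atom a]] )] → [Type [Atom ( [Type [Atom str]] )]]]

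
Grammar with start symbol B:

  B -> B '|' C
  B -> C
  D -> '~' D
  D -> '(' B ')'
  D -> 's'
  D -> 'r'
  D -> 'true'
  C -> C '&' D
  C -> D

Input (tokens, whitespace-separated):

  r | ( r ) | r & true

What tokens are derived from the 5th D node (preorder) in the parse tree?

true

[B [B [B [C [D r]]] | [C [D ( [B [C [D r]]] )]]] | [C [C [D r]] & [D true]]]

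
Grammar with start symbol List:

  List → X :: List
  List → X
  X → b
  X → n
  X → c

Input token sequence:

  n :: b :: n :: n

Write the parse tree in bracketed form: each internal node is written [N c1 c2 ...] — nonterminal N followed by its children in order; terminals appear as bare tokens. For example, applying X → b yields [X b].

List
X :: List
n :: List
n :: X :: List
n :: b :: List
n :: b :: X :: List
n :: b :: n :: List
n :: b :: n :: X
n :: b :: n :: n

[List [X n] :: [List [X b] :: [List [X n] :: [List [X n]]]]]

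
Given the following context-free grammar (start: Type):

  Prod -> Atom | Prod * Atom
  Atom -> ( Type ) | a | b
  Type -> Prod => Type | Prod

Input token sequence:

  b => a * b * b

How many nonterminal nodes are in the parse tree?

[Type [Prod [Atom b]] => [Type [Prod [Prod [Prod [Atom a]] * [Atom b]] * [Atom b]]]]

10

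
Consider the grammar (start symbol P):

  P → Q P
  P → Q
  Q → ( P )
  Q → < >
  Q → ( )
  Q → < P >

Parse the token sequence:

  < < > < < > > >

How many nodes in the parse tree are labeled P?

[P [Q < [P [Q < >] [P [Q < [P [Q < >]] >]]] >]]

4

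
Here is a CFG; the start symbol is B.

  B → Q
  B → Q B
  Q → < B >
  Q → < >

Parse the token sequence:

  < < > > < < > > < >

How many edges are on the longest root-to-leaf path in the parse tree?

5

[B [Q < [B [Q < >]] >] [B [Q < [B [Q < >]] >] [B [Q < >]]]]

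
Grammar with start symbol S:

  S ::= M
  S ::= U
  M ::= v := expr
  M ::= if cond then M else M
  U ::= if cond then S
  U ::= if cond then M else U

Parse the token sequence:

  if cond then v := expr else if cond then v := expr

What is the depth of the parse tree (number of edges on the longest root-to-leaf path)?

5

[S [U if cond then [M v := expr] else [U if cond then [S [M v := expr]]]]]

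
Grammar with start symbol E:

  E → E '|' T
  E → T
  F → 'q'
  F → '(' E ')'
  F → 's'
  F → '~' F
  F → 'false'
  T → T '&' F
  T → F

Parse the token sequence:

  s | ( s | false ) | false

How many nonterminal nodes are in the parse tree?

[E [E [E [T [F s]]] | [T [F ( [E [E [T [F s]]] | [T [F false]]] )]]] | [T [F false]]]

15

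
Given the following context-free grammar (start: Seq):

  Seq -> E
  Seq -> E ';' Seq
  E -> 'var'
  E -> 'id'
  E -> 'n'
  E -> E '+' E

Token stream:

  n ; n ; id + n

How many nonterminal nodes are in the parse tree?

[Seq [E n] ; [Seq [E n] ; [Seq [E [E id] + [E n]]]]]

8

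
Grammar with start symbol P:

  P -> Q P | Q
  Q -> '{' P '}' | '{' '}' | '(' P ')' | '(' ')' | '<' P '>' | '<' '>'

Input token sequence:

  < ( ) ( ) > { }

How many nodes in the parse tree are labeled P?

[P [Q < [P [Q ( )] [P [Q ( )]]] >] [P [Q { }]]]

4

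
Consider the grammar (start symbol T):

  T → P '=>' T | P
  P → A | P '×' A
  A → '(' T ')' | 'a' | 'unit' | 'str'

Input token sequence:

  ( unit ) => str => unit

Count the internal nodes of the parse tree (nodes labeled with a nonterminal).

12

[T [P [A ( [T [P [A unit]]] )]] => [T [P [A str]] => [T [P [A unit]]]]]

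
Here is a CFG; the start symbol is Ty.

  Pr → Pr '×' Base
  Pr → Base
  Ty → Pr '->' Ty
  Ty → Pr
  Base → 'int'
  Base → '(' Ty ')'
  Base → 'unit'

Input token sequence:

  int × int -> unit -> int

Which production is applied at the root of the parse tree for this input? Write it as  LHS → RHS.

Ty → Pr '->' Ty

[Ty [Pr [Pr [Base int]] × [Base int]] -> [Ty [Pr [Base unit]] -> [Ty [Pr [Base int]]]]]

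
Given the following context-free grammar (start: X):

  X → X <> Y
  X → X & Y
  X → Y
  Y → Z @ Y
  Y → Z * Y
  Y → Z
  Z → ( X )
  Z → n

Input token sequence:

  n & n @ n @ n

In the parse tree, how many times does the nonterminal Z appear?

4

[X [X [Y [Z n]]] & [Y [Z n] @ [Y [Z n] @ [Y [Z n]]]]]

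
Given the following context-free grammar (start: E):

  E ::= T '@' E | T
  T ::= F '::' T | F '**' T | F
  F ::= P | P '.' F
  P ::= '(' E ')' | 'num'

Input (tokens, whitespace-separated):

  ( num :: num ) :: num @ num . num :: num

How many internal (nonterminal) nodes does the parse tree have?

23

[E [T [F [P ( [E [T [F [P num]] :: [T [F [P num]]]]] )]] :: [T [F [P num]]]] @ [E [T [F [P num] . [F [P num]]] :: [T [F [P num]]]]]]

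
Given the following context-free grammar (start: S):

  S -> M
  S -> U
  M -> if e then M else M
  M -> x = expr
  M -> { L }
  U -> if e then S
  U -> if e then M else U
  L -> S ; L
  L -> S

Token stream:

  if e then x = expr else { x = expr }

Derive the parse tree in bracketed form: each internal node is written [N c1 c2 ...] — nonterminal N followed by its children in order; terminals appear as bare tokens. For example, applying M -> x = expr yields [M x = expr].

S
M
if e then M else M
if e then x = expr else M
if e then x = expr else { L }
if e then x = expr else { S }
if e then x = expr else { M }
if e then x = expr else { x = expr }

[S [M if e then [M x = expr] else [M { [L [S [M x = expr]]] }]]]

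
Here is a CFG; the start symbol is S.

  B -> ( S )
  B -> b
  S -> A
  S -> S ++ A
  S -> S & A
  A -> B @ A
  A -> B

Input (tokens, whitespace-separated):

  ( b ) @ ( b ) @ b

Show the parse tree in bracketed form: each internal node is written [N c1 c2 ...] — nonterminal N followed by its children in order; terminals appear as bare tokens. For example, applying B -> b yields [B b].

[S [A [B ( [S [A [B b]]] )] @ [A [B ( [S [A [B b]]] )] @ [A [B b]]]]]

S
A
B @ A
( S ) @ A
( A ) @ A
( B ) @ A
( b ) @ A
( b ) @ B @ A
( b ) @ ( S ) @ A
( b ) @ ( A ) @ A
( b ) @ ( B ) @ A
( b ) @ ( b ) @ A
( b ) @ ( b ) @ B
( b ) @ ( b ) @ b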